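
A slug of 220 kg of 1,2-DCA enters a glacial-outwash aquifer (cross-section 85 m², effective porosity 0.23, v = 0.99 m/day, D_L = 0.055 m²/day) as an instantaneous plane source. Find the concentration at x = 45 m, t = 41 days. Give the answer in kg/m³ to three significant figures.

0.245 kg/m³

For an instantaneous plane source, C(x,t) = M/(n_e·A·√(4πDt)) · exp(−(x−vt)²/(4Dt)), with n_e·A the pore (flow) area.
Plume center vt = 0.99 × 41 = 40.59 m, so the well at 45 m is 4.41 m downgradient of the peak.
√(4πDt) = 5.323 m, giving peak height M/(n_e·A·√(4πDt)) = 220/(0.23 × 85 × 5.323) = 2.114 kg/m³.
(x−vt)²/(4Dt) = (4.41)²/(4 × 0.055 × 41) = 2.156; exp(−2.156) = 0.1158.
C = 2.114 × 0.1158 = 0.245 kg/m³.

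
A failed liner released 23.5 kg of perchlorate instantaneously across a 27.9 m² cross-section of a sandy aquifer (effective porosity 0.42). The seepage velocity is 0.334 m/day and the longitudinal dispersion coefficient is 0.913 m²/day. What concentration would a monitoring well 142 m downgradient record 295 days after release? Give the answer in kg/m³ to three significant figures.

0.00597 kg/m³

For an instantaneous plane source, C(x,t) = M/(n_e·A·√(4πDt)) · exp(−(x−vt)²/(4Dt)), with n_e·A the pore (flow) area.
Plume center vt = 0.334 × 295 = 98.53 m, so the well at 142 m is 43.47 m downgradient of the peak.
√(4πDt) = 58.18 m, giving peak height M/(n_e·A·√(4πDt)) = 23.5/(0.42 × 27.9 × 58.18) = 0.03447 kg/m³.
(x−vt)²/(4Dt) = (43.47)²/(4 × 0.913 × 295) = 1.754; exp(−1.754) = 0.1731.
C = 0.03447 × 0.1731 = 0.00597 kg/m³.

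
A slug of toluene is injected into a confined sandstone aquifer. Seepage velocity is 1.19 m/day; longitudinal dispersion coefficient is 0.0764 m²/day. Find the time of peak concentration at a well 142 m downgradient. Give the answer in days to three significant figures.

119 days

For the 1D instantaneous-source solution, setting ∂C/∂t = 0 at fixed x gives v²t² + 2Dt − x² = 0, so t = (√(D² + v²x²) − D)/v².
√(D² + v²x²) = √(0.0764² + 1.19² × 142²) = 169.0; v² = 1.4161.
t = (169.0 − 0.0764)/1.4161 = 119 days (vs. the pure-advection estimate x/v = 119 d).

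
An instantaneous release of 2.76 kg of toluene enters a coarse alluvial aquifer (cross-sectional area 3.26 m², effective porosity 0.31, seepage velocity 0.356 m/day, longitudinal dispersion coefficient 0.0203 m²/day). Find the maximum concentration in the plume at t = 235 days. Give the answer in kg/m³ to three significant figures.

The peak of an instantaneous 1D plume sits at x = vt; there the Gaussian factor is 1 and C_max = M/(n_e·A·√(4πDt)), where n_e·A is the pore area the mass is dissolved in.
√(4πDt) = √(4π × 0.0203 × 235) = 7.743 m, so C_max = 2.76/(0.31 × 3.26 × 7.743) = 0.353 kg/m³.

0.353 kg/m³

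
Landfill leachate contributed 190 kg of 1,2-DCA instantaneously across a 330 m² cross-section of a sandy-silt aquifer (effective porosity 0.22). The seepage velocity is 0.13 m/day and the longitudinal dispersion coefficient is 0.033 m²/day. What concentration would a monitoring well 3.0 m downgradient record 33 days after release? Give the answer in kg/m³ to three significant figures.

0.483 kg/m³

For an instantaneous plane source, C(x,t) = M/(n_e·A·√(4πDt)) · exp(−(x−vt)²/(4Dt)), with n_e·A the pore (flow) area.
Plume center vt = 0.13 × 33 = 4.29 m, so the well at 3.0 m is 1.29 m upgradient of the peak.
√(4πDt) = 3.699 m, giving peak height M/(n_e·A·√(4πDt)) = 190/(0.22 × 330 × 3.699) = 0.7075 kg/m³.
(x−vt)²/(4Dt) = (-1.29)²/(4 × 0.033 × 33) = 0.3820; exp(−0.3820) = 0.6825.
C = 0.7075 × 0.6825 = 0.483 kg/m³.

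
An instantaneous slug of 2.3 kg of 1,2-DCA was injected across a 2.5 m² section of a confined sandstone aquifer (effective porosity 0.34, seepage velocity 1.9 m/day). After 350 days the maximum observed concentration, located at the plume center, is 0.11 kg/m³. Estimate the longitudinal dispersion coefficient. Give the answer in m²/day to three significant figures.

At the plume center C_max = M/(n_e·A·√(4πDt)), so D = M²/(4πt·(n_e·A·C_max)²).
n_e·A·C_max = 0.34 × 2.5 × 0.11 = 0.09350 kg/m.
D = 2.3²/(4π × 350 × 0.09350²) = 0.138 m²/day.

0.138 m²/day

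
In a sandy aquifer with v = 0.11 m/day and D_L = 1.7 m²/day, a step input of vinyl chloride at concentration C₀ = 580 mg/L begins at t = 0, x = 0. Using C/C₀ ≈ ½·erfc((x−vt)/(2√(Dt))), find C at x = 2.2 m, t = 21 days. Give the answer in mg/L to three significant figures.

293 mg/L

For a continuous step input, C/C₀ ≈ ½·erfc((x−vt)/(2√(Dt))).
vt = 0.11 × 21 = 2.31 m and 2√(Dt) = 2√(1.7 × 21) = 11.95 m.
Argument (x−vt)/(2√(Dt)) = (2.2 − 2.31)/11.95 = -0.009205; ½·erfc(-0.009205) = 0.5052.
C = 580 × 0.5052 = 293 mg/L.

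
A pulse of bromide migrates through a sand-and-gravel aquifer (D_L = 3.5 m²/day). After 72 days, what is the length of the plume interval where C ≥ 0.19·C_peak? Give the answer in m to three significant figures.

The plume is Gaussian with σ = √(2Dt) = √(2 × 3.5 × 72) = 22.45 m.
C/C_peak = exp(−Δx²/(2σ²)) = 0.19 ⇒ Δx = σ·√(−2 ln 0.19) = 22.45 × 1.822 = 40.90 m.
Width = 2Δx = 81.8 m.

81.8 m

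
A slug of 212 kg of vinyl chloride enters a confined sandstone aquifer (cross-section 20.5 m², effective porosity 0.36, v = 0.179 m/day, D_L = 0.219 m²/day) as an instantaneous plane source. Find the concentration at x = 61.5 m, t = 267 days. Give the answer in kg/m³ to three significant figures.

0.475 kg/m³

For an instantaneous plane source, C(x,t) = M/(n_e·A·√(4πDt)) · exp(−(x−vt)²/(4Dt)), with n_e·A the pore (flow) area.
Plume center vt = 0.179 × 267 = 47.793 m, so the well at 61.5 m is 13.707 m downgradient of the peak.
√(4πDt) = 27.11 m, giving peak height M/(n_e·A·√(4πDt)) = 212/(0.36 × 20.5 × 27.11) = 1.060 kg/m³.
(x−vt)²/(4Dt) = (13.707)²/(4 × 0.219 × 267) = 0.8033; exp(−0.8033) = 0.4478.
C = 1.060 × 0.4478 = 0.475 kg/m³.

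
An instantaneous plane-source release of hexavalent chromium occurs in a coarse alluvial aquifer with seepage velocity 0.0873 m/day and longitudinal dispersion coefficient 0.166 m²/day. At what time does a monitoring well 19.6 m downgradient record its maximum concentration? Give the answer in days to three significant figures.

For the 1D instantaneous-source solution, setting ∂C/∂t = 0 at fixed x gives v²t² + 2Dt − x² = 0, so t = (√(D² + v²x²) − D)/v².
√(D² + v²x²) = √(0.166² + 0.0873² × 19.6²) = 1.719; v² = 0.00762129.
t = (1.719 − 0.166)/0.00762129 = 204 days (vs. the pure-advection estimate x/v = 225 d).

204 days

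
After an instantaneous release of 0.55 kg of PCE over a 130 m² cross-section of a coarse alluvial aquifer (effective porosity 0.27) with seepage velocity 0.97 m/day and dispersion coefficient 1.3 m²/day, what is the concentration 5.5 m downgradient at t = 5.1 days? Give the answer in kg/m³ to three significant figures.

0.00170 kg/m³

For an instantaneous plane source, C(x,t) = M/(n_e·A·√(4πDt)) · exp(−(x−vt)²/(4Dt)), with n_e·A the pore (flow) area.
Plume center vt = 0.97 × 5.1 = 4.947 m, so the well at 5.5 m is 0.553 m downgradient of the peak.
√(4πDt) = 9.128 m, giving peak height M/(n_e·A·√(4πDt)) = 0.55/(0.27 × 130 × 9.128) = 0.001717 kg/m³.
(x−vt)²/(4Dt) = (0.553)²/(4 × 1.3 × 5.1) = 0.01153; exp(−0.01153) = 0.9885.
C = 0.001717 × 0.9885 = 0.00170 kg/m³.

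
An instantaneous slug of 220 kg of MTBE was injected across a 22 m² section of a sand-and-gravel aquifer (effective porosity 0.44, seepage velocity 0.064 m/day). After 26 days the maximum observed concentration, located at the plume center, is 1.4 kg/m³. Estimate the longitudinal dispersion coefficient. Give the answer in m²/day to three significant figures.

0.807 m²/day

At the plume center C_max = M/(n_e·A·√(4πDt)), so D = M²/(4πt·(n_e·A·C_max)²).
n_e·A·C_max = 0.44 × 22 × 1.4 = 13.55 kg/m.
D = 220²/(4π × 26 × 13.55²) = 0.807 m²/day.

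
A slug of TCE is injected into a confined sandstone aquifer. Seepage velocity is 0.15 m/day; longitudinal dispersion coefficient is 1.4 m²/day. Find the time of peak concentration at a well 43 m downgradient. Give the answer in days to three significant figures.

231 days

For the 1D instantaneous-source solution, setting ∂C/∂t = 0 at fixed x gives v²t² + 2Dt − x² = 0, so t = (√(D² + v²x²) − D)/v².
√(D² + v²x²) = √(1.4² + 0.15² × 43²) = 6.600; v² = 0.0225.
t = (6.600 − 1.4)/0.0225 = 231 days (vs. the pure-advection estimate x/v = 287 d).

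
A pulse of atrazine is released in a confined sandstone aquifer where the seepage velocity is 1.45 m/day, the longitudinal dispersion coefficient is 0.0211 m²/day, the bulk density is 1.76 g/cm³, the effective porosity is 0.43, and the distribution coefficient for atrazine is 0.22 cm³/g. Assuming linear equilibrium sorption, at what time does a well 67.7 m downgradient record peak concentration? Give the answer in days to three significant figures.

Retardation factor R = 1 + ρ_b·K_d/n = 1 + 1.76 × 0.22/0.43 = 1.900.
Sorption retards both mechanisms: v_R = v/R = 0.7632 m/day, D_R = D/R = 0.01111 m²/day.
Peak time from v_R²t² + 2D_R t − x² = 0: t = (√(D_R² + v_R²x²) − D_R)/v_R².
√(D_R² + v_R²x²) = √(0.01111² + 0.7632² × 67.7²) = 51.67; v_R² = 0.5825.
t = (51.67 − 0.01111)/0.5825 = 88.7 days.

88.7 days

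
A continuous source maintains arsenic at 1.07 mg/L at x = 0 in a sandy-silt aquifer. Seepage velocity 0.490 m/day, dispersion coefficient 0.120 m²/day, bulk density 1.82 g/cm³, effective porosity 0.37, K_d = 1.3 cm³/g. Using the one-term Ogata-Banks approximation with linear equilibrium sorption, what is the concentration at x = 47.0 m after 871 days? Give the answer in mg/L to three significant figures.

1.05 mg/L

Retardation factor R = 1 + ρ_b·K_d/n = 1 + 1.82 × 1.3/0.37 = 7.395.
Sorption retards both mechanisms: v_R = v/R = 0.06626 m/day, D_R = D/R = 0.01623 m²/day.
v_R·t = 0.06626 × 871 = 57.71246 m; 2√(D_R t) = 7.520 m; argument = (47.0 − 57.71246)/7.520 = -1.425.
C = C₀ × ½·erfc(-1.425) = 1.07 × 0.9781 = 1.05 mg/L.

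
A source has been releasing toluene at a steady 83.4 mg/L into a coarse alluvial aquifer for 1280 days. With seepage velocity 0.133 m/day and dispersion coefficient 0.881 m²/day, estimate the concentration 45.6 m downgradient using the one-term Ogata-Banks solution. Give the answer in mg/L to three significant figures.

For a continuous step input, C/C₀ ≈ ½·erfc((x−vt)/(2√(Dt))).
vt = 0.133 × 1280 = 170.24 m and 2√(Dt) = 2√(0.881 × 1280) = 67.16 m.
Argument (x−vt)/(2√(Dt)) = (45.6 − 170.24)/67.16 = -1.856; ½·erfc(-1.856) = 0.9957.
C = 83.4 × 0.9957 = 83.0 mg/L.

83.0 mg/L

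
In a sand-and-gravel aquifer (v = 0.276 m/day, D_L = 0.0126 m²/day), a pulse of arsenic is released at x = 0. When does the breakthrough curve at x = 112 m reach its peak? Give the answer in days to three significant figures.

406 days

For the 1D instantaneous-source solution, setting ∂C/∂t = 0 at fixed x gives v²t² + 2Dt − x² = 0, so t = (√(D² + v²x²) − D)/v².
√(D² + v²x²) = √(0.0126² + 0.276² × 112²) = 30.91; v² = 0.076176.
t = (30.91 − 0.0126)/0.076176 = 406 days (vs. the pure-advection estimate x/v = 406 d).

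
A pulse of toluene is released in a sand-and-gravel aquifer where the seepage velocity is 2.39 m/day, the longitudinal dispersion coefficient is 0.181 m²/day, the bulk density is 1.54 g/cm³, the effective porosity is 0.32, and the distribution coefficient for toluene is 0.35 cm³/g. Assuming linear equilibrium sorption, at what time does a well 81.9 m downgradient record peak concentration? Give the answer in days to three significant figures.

Retardation factor R = 1 + ρ_b·K_d/n = 1 + 1.54 × 0.35/0.32 = 2.684.
Sorption retards both mechanisms: v_R = v/R = 0.8905 m/day, D_R = D/R = 0.06744 m²/day.
Peak time from v_R²t² + 2D_R t − x² = 0: t = (√(D_R² + v_R²x²) − D_R)/v_R².
√(D_R² + v_R²x²) = √(0.06744² + 0.8905² × 81.9²) = 72.93; v_R² = 0.7930.
t = (72.93 − 0.06744)/0.7930 = 91.9 days.

91.9 days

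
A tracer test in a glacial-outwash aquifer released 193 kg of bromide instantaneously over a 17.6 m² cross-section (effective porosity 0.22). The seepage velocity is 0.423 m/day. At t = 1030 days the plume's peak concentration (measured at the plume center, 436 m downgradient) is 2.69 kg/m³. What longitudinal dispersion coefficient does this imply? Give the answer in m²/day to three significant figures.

At the plume center C_max = M/(n_e·A·√(4πDt)), so D = M²/(4πt·(n_e·A·C_max)²).
n_e·A·C_max = 0.22 × 17.6 × 2.69 = 10.42 kg/m.
D = 193²/(4π × 1030 × 10.42²) = 0.0265 m²/day.

0.0265 m²/day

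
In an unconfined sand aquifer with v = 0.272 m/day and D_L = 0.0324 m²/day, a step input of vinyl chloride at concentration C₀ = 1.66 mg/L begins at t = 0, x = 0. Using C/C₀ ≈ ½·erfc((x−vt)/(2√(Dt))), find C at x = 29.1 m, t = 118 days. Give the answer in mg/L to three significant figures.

1.43 mg/L

For a continuous step input, C/C₀ ≈ ½·erfc((x−vt)/(2√(Dt))).
vt = 0.272 × 118 = 32.096 m and 2√(Dt) = 2√(0.0324 × 118) = 3.911 m.
Argument (x−vt)/(2√(Dt)) = (29.1 − 32.096)/3.911 = -0.7660; ½·erfc(-0.7660) = 0.8607.
C = 1.66 × 0.8607 = 1.43 mg/L.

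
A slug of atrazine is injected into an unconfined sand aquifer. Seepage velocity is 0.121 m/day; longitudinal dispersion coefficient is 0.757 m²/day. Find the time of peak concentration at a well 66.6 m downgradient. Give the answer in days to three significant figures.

For the 1D instantaneous-source solution, setting ∂C/∂t = 0 at fixed x gives v²t² + 2Dt − x² = 0, so t = (√(D² + v²x²) − D)/v².
√(D² + v²x²) = √(0.757² + 0.121² × 66.6²) = 8.094; v² = 0.014641.
t = (8.094 − 0.757)/0.014641 = 501 days (vs. the pure-advection estimate x/v = 550 d).

501 days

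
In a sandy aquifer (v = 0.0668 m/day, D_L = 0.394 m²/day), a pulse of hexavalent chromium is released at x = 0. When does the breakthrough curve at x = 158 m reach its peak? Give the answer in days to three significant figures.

For the 1D instantaneous-source solution, setting ∂C/∂t = 0 at fixed x gives v²t² + 2Dt − x² = 0, so t = (√(D² + v²x²) − D)/v².
√(D² + v²x²) = √(0.394² + 0.0668² × 158²) = 10.56; v² = 0.00446224.
t = (10.56 − 0.394)/0.00446224 = 2280 days (vs. the pure-advection estimate x/v = 2370 d).

2280 days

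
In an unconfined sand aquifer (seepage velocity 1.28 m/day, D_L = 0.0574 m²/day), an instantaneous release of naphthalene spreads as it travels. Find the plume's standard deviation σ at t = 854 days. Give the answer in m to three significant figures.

Dispersive spreading gives a Gaussian with σ² = 2Dt; advection only shifts the center.
σ = √(2 × 0.0574 × 854) = 9.90 m.

9.90 m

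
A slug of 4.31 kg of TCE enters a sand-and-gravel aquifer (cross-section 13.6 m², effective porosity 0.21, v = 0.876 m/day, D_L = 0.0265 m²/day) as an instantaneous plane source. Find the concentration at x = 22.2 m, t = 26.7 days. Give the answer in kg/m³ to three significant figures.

0.307 kg/m³

For an instantaneous plane source, C(x,t) = M/(n_e·A·√(4πDt)) · exp(−(x−vt)²/(4Dt)), with n_e·A the pore (flow) area.
Plume center vt = 0.876 × 26.7 = 23.3892 m, so the well at 22.2 m is 1.1892 m upgradient of the peak.
√(4πDt) = 2.982 m, giving peak height M/(n_e·A·√(4πDt)) = 4.31/(0.21 × 13.6 × 2.982) = 0.5061 kg/m³.
(x−vt)²/(4Dt) = (-1.1892)²/(4 × 0.0265 × 26.7) = 0.4997; exp(−0.4997) = 0.6067.
C = 0.5061 × 0.6067 = 0.307 kg/m³.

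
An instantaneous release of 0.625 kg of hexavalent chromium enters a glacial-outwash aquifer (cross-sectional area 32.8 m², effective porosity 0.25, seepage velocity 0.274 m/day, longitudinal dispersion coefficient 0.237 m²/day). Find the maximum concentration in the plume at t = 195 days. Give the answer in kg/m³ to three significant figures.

The peak of an instantaneous 1D plume sits at x = vt; there the Gaussian factor is 1 and C_max = M/(n_e·A·√(4πDt)), where n_e·A is the pore area the mass is dissolved in.
√(4πDt) = √(4π × 0.237 × 195) = 24.10 m, so C_max = 0.625/(0.25 × 32.8 × 24.10) = 0.00316 kg/m³.

0.00316 kg/m³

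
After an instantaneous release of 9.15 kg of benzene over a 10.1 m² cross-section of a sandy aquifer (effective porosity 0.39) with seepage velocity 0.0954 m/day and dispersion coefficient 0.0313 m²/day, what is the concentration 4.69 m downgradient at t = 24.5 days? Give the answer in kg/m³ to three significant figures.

0.123 kg/m³

For an instantaneous plane source, C(x,t) = M/(n_e·A·√(4πDt)) · exp(−(x−vt)²/(4Dt)), with n_e·A the pore (flow) area.
Plume center vt = 0.0954 × 24.5 = 2.3373 m, so the well at 4.69 m is 2.3527 m downgradient of the peak.
√(4πDt) = 3.104 m, giving peak height M/(n_e·A·√(4πDt)) = 9.15/(0.39 × 10.1 × 3.104) = 0.7484 kg/m³.
(x−vt)²/(4Dt) = (2.3527)²/(4 × 0.0313 × 24.5) = 1.805; exp(−1.805) = 0.1645.
C = 0.7484 × 0.1645 = 0.123 kg/m³.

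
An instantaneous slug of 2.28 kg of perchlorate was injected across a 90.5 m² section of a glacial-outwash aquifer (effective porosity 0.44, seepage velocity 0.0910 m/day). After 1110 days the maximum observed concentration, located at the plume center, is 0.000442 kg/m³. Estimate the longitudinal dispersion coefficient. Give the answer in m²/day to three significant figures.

1.20 m²/day

At the plume center C_max = M/(n_e·A·√(4πDt)), so D = M²/(4πt·(n_e·A·C_max)²).
n_e·A·C_max = 0.44 × 90.5 × 0.000442 = 0.01760 kg/m.
D = 2.28²/(4π × 1110 × 0.01760²) = 1.20 m²/day.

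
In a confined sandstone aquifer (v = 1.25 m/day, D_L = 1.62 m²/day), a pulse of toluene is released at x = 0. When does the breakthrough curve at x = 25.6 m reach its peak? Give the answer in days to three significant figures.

19.5 days

For the 1D instantaneous-source solution, setting ∂C/∂t = 0 at fixed x gives v²t² + 2Dt − x² = 0, so t = (√(D² + v²x²) − D)/v².
√(D² + v²x²) = √(1.62² + 1.25² × 25.6²) = 32.04; v² = 1.5625.
t = (32.04 − 1.62)/1.5625 = 19.5 days (vs. the pure-advection estimate x/v = 20.5 d).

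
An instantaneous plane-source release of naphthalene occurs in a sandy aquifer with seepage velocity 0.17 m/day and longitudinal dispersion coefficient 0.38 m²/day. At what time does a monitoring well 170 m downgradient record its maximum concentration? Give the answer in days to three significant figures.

987 days

For the 1D instantaneous-source solution, setting ∂C/∂t = 0 at fixed x gives v²t² + 2Dt − x² = 0, so t = (√(D² + v²x²) − D)/v².
√(D² + v²x²) = √(0.38² + 0.17² × 170²) = 28.90; v² = 0.0289.
t = (28.90 − 0.38)/0.0289 = 987 days (vs. the pure-advection estimate x/v = 1000 d).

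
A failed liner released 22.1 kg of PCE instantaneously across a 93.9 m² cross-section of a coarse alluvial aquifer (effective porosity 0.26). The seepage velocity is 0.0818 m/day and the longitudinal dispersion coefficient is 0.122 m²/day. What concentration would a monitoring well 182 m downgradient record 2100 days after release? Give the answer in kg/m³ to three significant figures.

For an instantaneous plane source, C(x,t) = M/(n_e·A·√(4πDt)) · exp(−(x−vt)²/(4Dt)), with n_e·A the pore (flow) area.
Plume center vt = 0.0818 × 2100 = 171.78 m, so the well at 182 m is 10.22 m downgradient of the peak.
√(4πDt) = 56.74 m, giving peak height M/(n_e·A·√(4πDt)) = 22.1/(0.26 × 93.9 × 56.74) = 0.01595 kg/m³.
(x−vt)²/(4Dt) = (10.22)²/(4 × 0.122 × 2100) = 0.1019; exp(−0.1019) = 0.9031.
C = 0.01595 × 0.9031 = 0.0144 kg/m³.

0.0144 kg/m³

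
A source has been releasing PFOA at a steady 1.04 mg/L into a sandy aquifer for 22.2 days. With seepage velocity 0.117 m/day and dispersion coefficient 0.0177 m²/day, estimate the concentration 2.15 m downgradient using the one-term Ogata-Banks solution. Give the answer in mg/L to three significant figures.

0.721 mg/L

For a continuous step input, C/C₀ ≈ ½·erfc((x−vt)/(2√(Dt))).
vt = 0.117 × 22.2 = 2.5974 m and 2√(Dt) = 2√(0.0177 × 22.2) = 1.254 m.
Argument (x−vt)/(2√(Dt)) = (2.15 − 2.5974)/1.254 = -0.3568; ½·erfc(-0.3568) = 0.6931.
C = 1.04 × 0.6931 = 0.721 mg/L.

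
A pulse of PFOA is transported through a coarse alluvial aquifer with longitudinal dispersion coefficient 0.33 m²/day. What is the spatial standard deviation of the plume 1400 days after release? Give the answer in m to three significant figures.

Dispersive spreading gives a Gaussian with σ² = 2Dt; advection only shifts the center.
σ = √(2 × 0.33 × 1400) = 30.4 m.

30.4 m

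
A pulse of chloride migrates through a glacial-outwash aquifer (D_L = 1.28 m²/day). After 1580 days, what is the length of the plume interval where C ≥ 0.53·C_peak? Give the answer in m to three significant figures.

The plume is Gaussian with σ = √(2Dt) = √(2 × 1.28 × 1580) = 63.60 m.
C/C_peak = exp(−Δx²/(2σ²)) = 0.53 ⇒ Δx = σ·√(−2 ln 0.53) = 63.60 × 1.127 = 71.68 m.
Width = 2Δx = 143 m.

143 m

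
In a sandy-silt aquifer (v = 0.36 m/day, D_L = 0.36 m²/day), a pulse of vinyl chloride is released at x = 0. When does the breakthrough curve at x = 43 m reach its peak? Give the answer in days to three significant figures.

For the 1D instantaneous-source solution, setting ∂C/∂t = 0 at fixed x gives v²t² + 2Dt − x² = 0, so t = (√(D² + v²x²) − D)/v².
√(D² + v²x²) = √(0.36² + 0.36² × 43²) = 15.48; v² = 0.1296.
t = (15.48 − 0.36)/0.1296 = 117 days (vs. the pure-advection estimate x/v = 119 d).

117 days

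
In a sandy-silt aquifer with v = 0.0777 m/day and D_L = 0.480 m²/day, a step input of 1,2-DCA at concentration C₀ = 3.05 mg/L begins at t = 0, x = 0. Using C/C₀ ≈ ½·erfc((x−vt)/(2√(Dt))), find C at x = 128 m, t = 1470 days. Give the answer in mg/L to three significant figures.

1.09 mg/L

For a continuous step input, C/C₀ ≈ ½·erfc((x−vt)/(2√(Dt))).
vt = 0.0777 × 1470 = 114.219 m and 2√(Dt) = 2√(0.480 × 1470) = 53.13 m.
Argument (x−vt)/(2√(Dt)) = (128 − 114.219)/53.13 = 0.2594; ½·erfc(0.2594) = 0.3569.
C = 3.05 × 0.3569 = 1.09 mg/L.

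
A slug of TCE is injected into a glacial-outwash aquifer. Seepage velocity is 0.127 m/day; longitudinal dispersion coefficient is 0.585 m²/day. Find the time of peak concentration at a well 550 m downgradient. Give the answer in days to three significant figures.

For the 1D instantaneous-source solution, setting ∂C/∂t = 0 at fixed x gives v²t² + 2Dt − x² = 0, so t = (√(D² + v²x²) − D)/v².
√(D² + v²x²) = √(0.585² + 0.127² × 550²) = 69.85; v² = 0.016129.
t = (69.85 − 0.585)/0.016129 = 4290 days (vs. the pure-advection estimate x/v = 4330 d).

4290 days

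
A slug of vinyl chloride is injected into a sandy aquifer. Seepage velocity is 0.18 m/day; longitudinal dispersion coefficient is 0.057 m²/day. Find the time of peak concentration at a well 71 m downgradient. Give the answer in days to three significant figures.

393 days

For the 1D instantaneous-source solution, setting ∂C/∂t = 0 at fixed x gives v²t² + 2Dt − x² = 0, so t = (√(D² + v²x²) − D)/v².
√(D² + v²x²) = √(0.057² + 0.18² × 71²) = 12.78; v² = 0.0324.
t = (12.78 − 0.057)/0.0324 = 393 days (vs. the pure-advection estimate x/v = 394 d).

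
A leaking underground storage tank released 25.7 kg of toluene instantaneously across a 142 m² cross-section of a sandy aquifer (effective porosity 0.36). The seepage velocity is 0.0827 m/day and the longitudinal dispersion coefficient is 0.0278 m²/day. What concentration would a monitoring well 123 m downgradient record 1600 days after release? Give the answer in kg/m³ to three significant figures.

0.0131 kg/m³

For an instantaneous plane source, C(x,t) = M/(n_e·A·√(4πDt)) · exp(−(x−vt)²/(4Dt)), with n_e·A the pore (flow) area.
Plume center vt = 0.0827 × 1600 = 132.32 m, so the well at 123 m is 9.32 m upgradient of the peak.
√(4πDt) = 23.64 m, giving peak height M/(n_e·A·√(4πDt)) = 25.7/(0.36 × 142 × 23.64) = 0.02127 kg/m³.
(x−vt)²/(4Dt) = (-9.32)²/(4 × 0.0278 × 1600) = 0.4882; exp(−0.4882) = 0.6137.
C = 0.02127 × 0.6137 = 0.0131 kg/m³.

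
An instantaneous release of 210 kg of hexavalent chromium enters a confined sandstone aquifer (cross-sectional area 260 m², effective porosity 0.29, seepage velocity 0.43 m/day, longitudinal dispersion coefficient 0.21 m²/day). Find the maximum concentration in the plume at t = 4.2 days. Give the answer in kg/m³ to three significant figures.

The peak of an instantaneous 1D plume sits at x = vt; there the Gaussian factor is 1 and C_max = M/(n_e·A·√(4πDt)), where n_e·A is the pore area the mass is dissolved in.
√(4πDt) = √(4π × 0.21 × 4.2) = 3.329 m, so C_max = 210/(0.29 × 260 × 3.329) = 0.837 kg/m³.

0.837 kg/m³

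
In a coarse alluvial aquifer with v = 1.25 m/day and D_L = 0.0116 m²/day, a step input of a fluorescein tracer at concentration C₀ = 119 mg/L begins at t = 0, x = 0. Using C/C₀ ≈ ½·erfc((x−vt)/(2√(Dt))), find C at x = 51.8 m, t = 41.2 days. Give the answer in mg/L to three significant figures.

For a continuous step input, C/C₀ ≈ ½·erfc((x−vt)/(2√(Dt))).
vt = 1.25 × 41.2 = 51.5 m and 2√(Dt) = 2√(0.0116 × 41.2) = 1.383 m.
Argument (x−vt)/(2√(Dt)) = (51.8 − 51.5)/1.383 = 0.2169; ½·erfc(0.2169) = 0.3795.
C = 119 × 0.3795 = 45.2 mg/L.

45.2 mg/L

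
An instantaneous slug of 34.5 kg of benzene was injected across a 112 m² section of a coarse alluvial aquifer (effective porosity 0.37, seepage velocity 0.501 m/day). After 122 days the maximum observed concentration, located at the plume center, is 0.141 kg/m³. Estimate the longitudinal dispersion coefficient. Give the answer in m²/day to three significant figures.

0.0227 m²/day

At the plume center C_max = M/(n_e·A·√(4πDt)), so D = M²/(4πt·(n_e·A·C_max)²).
n_e·A·C_max = 0.37 × 112 × 0.141 = 5.843 kg/m.
D = 34.5²/(4π × 122 × 5.843²) = 0.0227 m²/day.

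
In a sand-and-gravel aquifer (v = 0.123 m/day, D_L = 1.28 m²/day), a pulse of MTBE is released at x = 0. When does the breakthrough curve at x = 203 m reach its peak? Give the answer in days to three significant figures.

For the 1D instantaneous-source solution, setting ∂C/∂t = 0 at fixed x gives v²t² + 2Dt − x² = 0, so t = (√(D² + v²x²) − D)/v².
√(D² + v²x²) = √(1.28² + 0.123² × 203²) = 25.00; v² = 0.015129.
t = (25.00 − 1.28)/0.015129 = 1570 days (vs. the pure-advection estimate x/v = 1650 d).

1570 days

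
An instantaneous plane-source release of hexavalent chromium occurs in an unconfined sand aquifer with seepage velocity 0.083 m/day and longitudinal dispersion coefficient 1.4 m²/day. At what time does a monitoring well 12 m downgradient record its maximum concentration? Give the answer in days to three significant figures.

46.2 days

For the 1D instantaneous-source solution, setting ∂C/∂t = 0 at fixed x gives v²t² + 2Dt − x² = 0, so t = (√(D² + v²x²) − D)/v².
√(D² + v²x²) = √(1.4² + 0.083² × 12²) = 1.718; v² = 0.006889.
t = (1.718 − 1.4)/0.006889 = 46.2 days (vs. the pure-advection estimate x/v = 145 d).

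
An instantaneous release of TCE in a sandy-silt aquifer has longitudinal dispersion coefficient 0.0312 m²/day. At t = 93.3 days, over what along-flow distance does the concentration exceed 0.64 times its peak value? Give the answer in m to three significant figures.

4.56 m

The plume is Gaussian with σ = √(2Dt) = √(2 × 0.0312 × 93.3) = 2.413 m.
C/C_peak = exp(−Δx²/(2σ²)) = 0.64 ⇒ Δx = σ·√(−2 ln 0.64) = 2.413 × 0.9448 = 2.280 m.
Width = 2Δx = 4.56 m.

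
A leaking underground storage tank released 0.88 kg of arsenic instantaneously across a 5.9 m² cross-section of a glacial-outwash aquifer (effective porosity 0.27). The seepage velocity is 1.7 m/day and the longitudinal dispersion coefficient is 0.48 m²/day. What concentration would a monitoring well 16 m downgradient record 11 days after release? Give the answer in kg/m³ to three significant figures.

0.0480 kg/m³

For an instantaneous plane source, C(x,t) = M/(n_e·A·√(4πDt)) · exp(−(x−vt)²/(4Dt)), with n_e·A the pore (flow) area.
Plume center vt = 1.7 × 11 = 18.7 m, so the well at 16 m is 2.7 m upgradient of the peak.
√(4πDt) = 8.146 m, giving peak height M/(n_e·A·√(4πDt)) = 0.88/(0.27 × 5.9 × 8.146) = 0.06781 kg/m³.
(x−vt)²/(4Dt) = (-2.7)²/(4 × 0.48 × 11) = 0.3452; exp(−0.3452) = 0.7081.
C = 0.06781 × 0.7081 = 0.0480 kg/m³.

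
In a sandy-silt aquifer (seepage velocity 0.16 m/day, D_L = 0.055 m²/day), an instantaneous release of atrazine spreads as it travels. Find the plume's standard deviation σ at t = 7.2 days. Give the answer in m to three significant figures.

Dispersive spreading gives a Gaussian with σ² = 2Dt; advection only shifts the center.
σ = √(2 × 0.055 × 7.2) = 0.890 m.

0.890 m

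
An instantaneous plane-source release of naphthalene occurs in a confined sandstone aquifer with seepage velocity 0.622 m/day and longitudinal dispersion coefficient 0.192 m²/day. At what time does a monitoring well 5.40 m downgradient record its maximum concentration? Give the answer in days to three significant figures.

8.20 days

For the 1D instantaneous-source solution, setting ∂C/∂t = 0 at fixed x gives v²t² + 2Dt − x² = 0, so t = (√(D² + v²x²) − D)/v².
√(D² + v²x²) = √(0.192² + 0.622² × 5.40²) = 3.364; v² = 0.386884.
t = (3.364 − 0.192)/0.386884 = 8.20 days (vs. the pure-advection estimate x/v = 8.68 d).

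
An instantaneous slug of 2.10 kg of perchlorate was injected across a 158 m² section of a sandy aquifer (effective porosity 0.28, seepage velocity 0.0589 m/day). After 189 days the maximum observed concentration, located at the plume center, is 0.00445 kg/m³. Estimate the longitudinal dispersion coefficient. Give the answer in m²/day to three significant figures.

At the plume center C_max = M/(n_e·A·√(4πDt)), so D = M²/(4πt·(n_e·A·C_max)²).
n_e·A·C_max = 0.28 × 158 × 0.00445 = 0.1969 kg/m.
D = 2.10²/(4π × 189 × 0.1969²) = 0.0479 m²/day.

0.0479 m²/day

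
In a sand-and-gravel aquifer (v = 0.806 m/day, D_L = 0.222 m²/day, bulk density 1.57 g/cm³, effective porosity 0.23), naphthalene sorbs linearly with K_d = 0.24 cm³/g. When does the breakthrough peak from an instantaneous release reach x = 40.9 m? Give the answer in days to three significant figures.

Retardation factor R = 1 + ρ_b·K_d/n = 1 + 1.57 × 0.24/0.23 = 2.638.
Sorption retards both mechanisms: v_R = v/R = 0.3055 m/day, D_R = D/R = 0.08415 m²/day.
Peak time from v_R²t² + 2D_R t − x² = 0: t = (√(D_R² + v_R²x²) − D_R)/v_R².
√(D_R² + v_R²x²) = √(0.08415² + 0.3055² × 40.9²) = 12.50; v_R² = 0.09333.
t = (12.50 − 0.08415)/0.09333 = 133 days.

133 days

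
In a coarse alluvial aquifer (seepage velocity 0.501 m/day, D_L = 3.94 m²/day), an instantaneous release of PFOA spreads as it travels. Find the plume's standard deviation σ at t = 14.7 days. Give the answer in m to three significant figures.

10.8 m

Dispersive spreading gives a Gaussian with σ² = 2Dt; advection only shifts the center.
σ = √(2 × 3.94 × 14.7) = 10.8 m.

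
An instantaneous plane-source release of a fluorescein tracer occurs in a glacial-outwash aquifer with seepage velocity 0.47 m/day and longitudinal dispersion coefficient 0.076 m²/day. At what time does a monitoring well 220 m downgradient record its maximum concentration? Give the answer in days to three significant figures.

For the 1D instantaneous-source solution, setting ∂C/∂t = 0 at fixed x gives v²t² + 2Dt − x² = 0, so t = (√(D² + v²x²) − D)/v².
√(D² + v²x²) = √(0.076² + 0.47² × 220²) = 103.4; v² = 0.2209.
t = (103.4 − 0.076)/0.2209 = 468 days (vs. the pure-advection estimate x/v = 468 d).

468 days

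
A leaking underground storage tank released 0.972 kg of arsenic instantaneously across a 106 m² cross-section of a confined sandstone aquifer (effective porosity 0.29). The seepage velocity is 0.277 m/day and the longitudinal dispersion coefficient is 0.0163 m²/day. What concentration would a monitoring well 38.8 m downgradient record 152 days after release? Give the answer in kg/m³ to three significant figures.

For an instantaneous plane source, C(x,t) = M/(n_e·A·√(4πDt)) · exp(−(x−vt)²/(4Dt)), with n_e·A the pore (flow) area.
Plume center vt = 0.277 × 152 = 42.104 m, so the well at 38.8 m is 3.304 m upgradient of the peak.
√(4πDt) = 5.580 m, giving peak height M/(n_e·A·√(4πDt)) = 0.972/(0.29 × 106 × 5.580) = 0.005667 kg/m³.
(x−vt)²/(4Dt) = (-3.304)²/(4 × 0.0163 × 152) = 1.102; exp(−1.102) = 0.3322.
C = 0.005667 × 0.3322 = 0.00188 kg/m³.

0.00188 kg/m³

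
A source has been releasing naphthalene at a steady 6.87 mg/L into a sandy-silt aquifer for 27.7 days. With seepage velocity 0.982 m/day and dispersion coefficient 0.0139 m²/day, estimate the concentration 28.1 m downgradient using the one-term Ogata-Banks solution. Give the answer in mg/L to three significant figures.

For a continuous step input, C/C₀ ≈ ½·erfc((x−vt)/(2√(Dt))).
vt = 0.982 × 27.7 = 27.2014 m and 2√(Dt) = 2√(0.0139 × 27.7) = 1.241 m.
Argument (x−vt)/(2√(Dt)) = (28.1 − 27.2014)/1.241 = 0.7241; ½·erfc(0.7241) = 0.1529.
C = 6.87 × 0.1529 = 1.05 mg/L.

1.05 mg/L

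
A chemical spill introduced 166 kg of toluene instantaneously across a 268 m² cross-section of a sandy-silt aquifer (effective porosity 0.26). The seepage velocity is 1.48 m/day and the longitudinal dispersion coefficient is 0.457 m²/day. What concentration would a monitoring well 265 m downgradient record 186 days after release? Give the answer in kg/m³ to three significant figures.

For an instantaneous plane source, C(x,t) = M/(n_e·A·√(4πDt)) · exp(−(x−vt)²/(4Dt)), with n_e·A the pore (flow) area.
Plume center vt = 1.48 × 186 = 275.28 m, so the well at 265 m is 10.28 m upgradient of the peak.
√(4πDt) = 32.68 m, giving peak height M/(n_e·A·√(4πDt)) = 166/(0.26 × 268 × 32.68) = 0.07290 kg/m³.
(x−vt)²/(4Dt) = (-10.28)²/(4 × 0.457 × 186) = 0.3108; exp(−0.3108) = 0.7329.
C = 0.07290 × 0.7329 = 0.0534 kg/m³.

0.0534 kg/m³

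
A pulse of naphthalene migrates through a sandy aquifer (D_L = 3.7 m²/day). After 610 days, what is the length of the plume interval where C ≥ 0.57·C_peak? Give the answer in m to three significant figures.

142 m

The plume is Gaussian with σ = √(2Dt) = √(2 × 3.7 × 610) = 67.19 m.
C/C_peak = exp(−Δx²/(2σ²)) = 0.57 ⇒ Δx = σ·√(−2 ln 0.57) = 67.19 × 1.060 = 71.22 m.
Width = 2Δx = 142 m.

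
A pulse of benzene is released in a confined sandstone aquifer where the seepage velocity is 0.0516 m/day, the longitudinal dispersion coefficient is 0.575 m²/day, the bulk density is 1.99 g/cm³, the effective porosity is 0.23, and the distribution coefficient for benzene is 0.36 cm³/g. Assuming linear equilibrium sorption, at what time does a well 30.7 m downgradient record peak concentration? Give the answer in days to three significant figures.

1720 days

Retardation factor R = 1 + ρ_b·K_d/n = 1 + 1.99 × 0.36/0.23 = 4.115.
Sorption retards both mechanisms: v_R = v/R = 0.01254 m/day, D_R = D/R = 0.1397 m²/day.
Peak time from v_R²t² + 2D_R t − x² = 0: t = (√(D_R² + v_R²x²) − D_R)/v_R².
√(D_R² + v_R²x²) = √(0.1397² + 0.01254² × 30.7²) = 0.4095; v_R² = 0.0001573.
t = (0.4095 − 0.1397)/0.0001573 = 1720 days.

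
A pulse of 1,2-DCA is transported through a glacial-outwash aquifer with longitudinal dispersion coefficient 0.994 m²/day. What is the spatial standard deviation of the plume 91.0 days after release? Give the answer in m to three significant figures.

13.5 m

Dispersive spreading gives a Gaussian with σ² = 2Dt; advection only shifts the center.
σ = √(2 × 0.994 × 91.0) = 13.5 m.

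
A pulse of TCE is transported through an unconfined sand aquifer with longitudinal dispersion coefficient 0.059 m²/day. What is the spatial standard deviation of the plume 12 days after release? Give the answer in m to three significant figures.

1.19 m

Dispersive spreading gives a Gaussian with σ² = 2Dt; advection only shifts the center.
σ = √(2 × 0.059 × 12) = 1.19 m.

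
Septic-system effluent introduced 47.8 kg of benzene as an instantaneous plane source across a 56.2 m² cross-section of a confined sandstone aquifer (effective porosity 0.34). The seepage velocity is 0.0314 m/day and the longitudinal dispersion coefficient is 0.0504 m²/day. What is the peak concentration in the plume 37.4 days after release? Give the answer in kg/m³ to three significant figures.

The peak of an instantaneous 1D plume sits at x = vt; there the Gaussian factor is 1 and C_max = M/(n_e·A·√(4πDt)), where n_e·A is the pore area the mass is dissolved in.
√(4πDt) = √(4π × 0.0504 × 37.4) = 4.867 m, so C_max = 47.8/(0.34 × 56.2 × 4.867) = 0.514 kg/m³.

0.514 kg/m³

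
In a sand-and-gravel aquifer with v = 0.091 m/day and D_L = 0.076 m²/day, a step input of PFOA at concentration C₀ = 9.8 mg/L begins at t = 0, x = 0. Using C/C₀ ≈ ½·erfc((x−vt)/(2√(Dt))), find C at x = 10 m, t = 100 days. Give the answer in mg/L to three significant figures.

For a continuous step input, C/C₀ ≈ ½·erfc((x−vt)/(2√(Dt))).
vt = 0.091 × 100 = 9.1 m and 2√(Dt) = 2√(0.076 × 100) = 5.514 m.
Argument (x−vt)/(2√(Dt)) = (10 − 9.1)/5.514 = 0.1632; ½·erfc(0.1632) = 0.4087.
C = 9.8 × 0.4087 = 4.01 mg/L.

4.01 mg/L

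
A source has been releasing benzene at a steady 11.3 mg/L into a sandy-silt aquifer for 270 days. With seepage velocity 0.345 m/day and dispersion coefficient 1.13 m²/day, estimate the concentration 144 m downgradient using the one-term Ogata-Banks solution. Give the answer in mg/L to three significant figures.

0.223 mg/L

For a continuous step input, C/C₀ ≈ ½·erfc((x−vt)/(2√(Dt))).
vt = 0.345 × 270 = 93.15 m and 2√(Dt) = 2√(1.13 × 270) = 34.93 m.
Argument (x−vt)/(2√(Dt)) = (144 − 93.15)/34.93 = 1.456; ½·erfc(1.456) = 0.01974.
C = 11.3 × 0.01974 = 0.223 mg/L.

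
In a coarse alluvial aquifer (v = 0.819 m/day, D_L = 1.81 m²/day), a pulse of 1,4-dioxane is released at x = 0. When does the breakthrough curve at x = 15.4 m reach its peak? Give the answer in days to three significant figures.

For the 1D instantaneous-source solution, setting ∂C/∂t = 0 at fixed x gives v²t² + 2Dt − x² = 0, so t = (√(D² + v²x²) − D)/v².
√(D² + v²x²) = √(1.81² + 0.819² × 15.4²) = 12.74; v² = 0.670761.
t = (12.74 − 1.81)/0.670761 = 16.3 days (vs. the pure-advection estimate x/v = 18.8 d).

16.3 days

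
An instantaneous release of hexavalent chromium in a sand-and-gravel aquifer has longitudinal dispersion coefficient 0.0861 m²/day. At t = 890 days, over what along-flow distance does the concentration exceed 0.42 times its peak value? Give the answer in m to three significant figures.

32.6 m

The plume is Gaussian with σ = √(2Dt) = √(2 × 0.0861 × 890) = 12.38 m.
C/C_peak = exp(−Δx²/(2σ²)) = 0.42 ⇒ Δx = σ·√(−2 ln 0.42) = 12.38 × 1.317 = 16.30 m.
Width = 2Δx = 32.6 m.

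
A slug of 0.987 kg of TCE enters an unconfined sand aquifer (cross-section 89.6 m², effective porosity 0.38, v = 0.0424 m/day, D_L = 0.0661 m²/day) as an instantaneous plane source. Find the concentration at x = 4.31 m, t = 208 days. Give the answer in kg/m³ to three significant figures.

0.00152 kg/m³

For an instantaneous plane source, C(x,t) = M/(n_e·A·√(4πDt)) · exp(−(x−vt)²/(4Dt)), with n_e·A the pore (flow) area.
Plume center vt = 0.0424 × 208 = 8.8192 m, so the well at 4.31 m is 4.5092 m upgradient of the peak.
√(4πDt) = 13.14 m, giving peak height M/(n_e·A·√(4πDt)) = 0.987/(0.38 × 89.6 × 13.14) = 0.002206 kg/m³.
(x−vt)²/(4Dt) = (-4.5092)²/(4 × 0.0661 × 208) = 0.3697; exp(−0.3697) = 0.6909.
C = 0.002206 × 0.6909 = 0.00152 kg/m³.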